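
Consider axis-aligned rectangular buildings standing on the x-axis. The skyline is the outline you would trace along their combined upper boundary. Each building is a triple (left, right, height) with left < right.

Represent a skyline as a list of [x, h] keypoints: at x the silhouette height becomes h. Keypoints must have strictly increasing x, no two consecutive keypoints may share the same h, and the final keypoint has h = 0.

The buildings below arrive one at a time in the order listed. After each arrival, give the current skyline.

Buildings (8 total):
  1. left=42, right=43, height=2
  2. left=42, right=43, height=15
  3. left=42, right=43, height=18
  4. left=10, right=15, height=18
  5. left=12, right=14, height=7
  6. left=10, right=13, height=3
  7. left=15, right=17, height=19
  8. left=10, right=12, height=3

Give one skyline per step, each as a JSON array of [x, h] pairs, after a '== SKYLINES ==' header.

== SKYLINES ==
[[42,2],[43,0]]
[[42,15],[43,0]]
[[42,18],[43,0]]
[[10,18],[15,0],[42,18],[43,0]]
[[10,18],[15,0],[42,18],[43,0]]
[[10,18],[15,0],[42,18],[43,0]]
[[10,18],[15,19],[17,0],[42,18],[43,0]]
[[10,18],[15,19],[17,0],[42,18],[43,0]]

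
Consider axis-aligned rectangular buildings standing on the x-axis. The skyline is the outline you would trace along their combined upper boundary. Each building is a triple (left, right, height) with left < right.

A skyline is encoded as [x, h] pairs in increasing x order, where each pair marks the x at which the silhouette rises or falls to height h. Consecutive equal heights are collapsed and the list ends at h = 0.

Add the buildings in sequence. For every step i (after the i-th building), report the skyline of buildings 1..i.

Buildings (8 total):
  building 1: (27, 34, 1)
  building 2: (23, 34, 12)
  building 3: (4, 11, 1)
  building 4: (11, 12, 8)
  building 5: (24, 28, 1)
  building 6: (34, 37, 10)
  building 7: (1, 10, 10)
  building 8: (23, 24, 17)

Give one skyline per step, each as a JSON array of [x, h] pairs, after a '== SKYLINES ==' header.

== SKYLINES ==
[[27,1],[34,0]]
[[23,12],[34,0]]
[[4,1],[11,0],[23,12],[34,0]]
[[4,1],[11,8],[12,0],[23,12],[34,0]]
[[4,1],[11,8],[12,0],[23,12],[34,0]]
[[4,1],[11,8],[12,0],[23,12],[34,10],[37,0]]
[[1,10],[10,1],[11,8],[12,0],[23,12],[34,10],[37,0]]
[[1,10],[10,1],[11,8],[12,0],[23,17],[24,12],[34,10],[37,0]]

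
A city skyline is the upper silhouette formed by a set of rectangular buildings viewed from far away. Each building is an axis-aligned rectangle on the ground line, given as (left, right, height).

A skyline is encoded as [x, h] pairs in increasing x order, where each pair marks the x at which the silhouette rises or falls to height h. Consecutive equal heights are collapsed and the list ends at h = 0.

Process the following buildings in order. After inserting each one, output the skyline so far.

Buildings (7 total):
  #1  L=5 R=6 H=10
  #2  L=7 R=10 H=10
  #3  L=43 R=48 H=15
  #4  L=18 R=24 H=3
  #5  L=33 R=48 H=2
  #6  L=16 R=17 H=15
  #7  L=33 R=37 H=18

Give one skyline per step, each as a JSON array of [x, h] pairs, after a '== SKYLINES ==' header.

== SKYLINES ==
[[5,10],[6,0]]
[[5,10],[6,0],[7,10],[10,0]]
[[5,10],[6,0],[7,10],[10,0],[43,15],[48,0]]
[[5,10],[6,0],[7,10],[10,0],[18,3],[24,0],[43,15],[48,0]]
[[5,10],[6,0],[7,10],[10,0],[18,3],[24,0],[33,2],[43,15],[48,0]]
[[5,10],[6,0],[7,10],[10,0],[16,15],[17,0],[18,3],[24,0],[33,2],[43,15],[48,0]]
[[5,10],[6,0],[7,10],[10,0],[16,15],[17,0],[18,3],[24,0],[33,18],[37,2],[43,15],[48,0]]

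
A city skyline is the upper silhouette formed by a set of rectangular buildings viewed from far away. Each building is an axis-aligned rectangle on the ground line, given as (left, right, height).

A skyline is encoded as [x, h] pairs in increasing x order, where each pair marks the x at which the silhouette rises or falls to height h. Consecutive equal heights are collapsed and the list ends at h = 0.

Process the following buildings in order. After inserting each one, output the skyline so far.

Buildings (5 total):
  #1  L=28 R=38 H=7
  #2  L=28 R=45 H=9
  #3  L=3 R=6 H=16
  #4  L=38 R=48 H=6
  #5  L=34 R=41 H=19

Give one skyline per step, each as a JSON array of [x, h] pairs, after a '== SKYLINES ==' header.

== SKYLINES ==
[[28,7],[38,0]]
[[28,9],[45,0]]
[[3,16],[6,0],[28,9],[45,0]]
[[3,16],[6,0],[28,9],[45,6],[48,0]]
[[3,16],[6,0],[28,9],[34,19],[41,9],[45,6],[48,0]]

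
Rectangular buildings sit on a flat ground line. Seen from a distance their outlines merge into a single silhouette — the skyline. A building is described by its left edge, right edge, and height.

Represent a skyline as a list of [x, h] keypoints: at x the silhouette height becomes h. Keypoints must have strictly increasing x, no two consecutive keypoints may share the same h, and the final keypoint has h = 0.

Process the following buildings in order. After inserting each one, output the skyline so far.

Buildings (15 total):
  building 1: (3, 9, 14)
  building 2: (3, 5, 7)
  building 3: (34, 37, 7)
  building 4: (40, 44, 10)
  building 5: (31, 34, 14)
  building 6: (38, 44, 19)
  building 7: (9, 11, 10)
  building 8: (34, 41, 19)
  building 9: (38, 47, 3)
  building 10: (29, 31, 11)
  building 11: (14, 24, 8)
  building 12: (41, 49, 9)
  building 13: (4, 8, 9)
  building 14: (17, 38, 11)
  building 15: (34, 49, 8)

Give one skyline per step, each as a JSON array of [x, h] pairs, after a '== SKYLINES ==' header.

== SKYLINES ==
[[3,14],[9,0]]
[[3,14],[9,0]]
[[3,14],[9,0],[34,7],[37,0]]
[[3,14],[9,0],[34,7],[37,0],[40,10],[44,0]]
[[3,14],[9,0],[31,14],[34,7],[37,0],[40,10],[44,0]]
[[3,14],[9,0],[31,14],[34,7],[37,0],[38,19],[44,0]]
[[3,14],[9,10],[11,0],[31,14],[34,7],[37,0],[38,19],[44,0]]
[[3,14],[9,10],[11,0],[31,14],[34,19],[44,0]]
[[3,14],[9,10],[11,0],[31,14],[34,19],[44,3],[47,0]]
[[3,14],[9,10],[11,0],[29,11],[31,14],[34,19],[44,3],[47,0]]
[[3,14],[9,10],[11,0],[14,8],[24,0],[29,11],[31,14],[34,19],[44,3],[47,0]]
[[3,14],[9,10],[11,0],[14,8],[24,0],[29,11],[31,14],[34,19],[44,9],[49,0]]
[[3,14],[9,10],[11,0],[14,8],[24,0],[29,11],[31,14],[34,19],[44,9],[49,0]]
[[3,14],[9,10],[11,0],[14,8],[17,11],[31,14],[34,19],[44,9],[49,0]]
[[3,14],[9,10],[11,0],[14,8],[17,11],[31,14],[34,19],[44,9],[49,0]]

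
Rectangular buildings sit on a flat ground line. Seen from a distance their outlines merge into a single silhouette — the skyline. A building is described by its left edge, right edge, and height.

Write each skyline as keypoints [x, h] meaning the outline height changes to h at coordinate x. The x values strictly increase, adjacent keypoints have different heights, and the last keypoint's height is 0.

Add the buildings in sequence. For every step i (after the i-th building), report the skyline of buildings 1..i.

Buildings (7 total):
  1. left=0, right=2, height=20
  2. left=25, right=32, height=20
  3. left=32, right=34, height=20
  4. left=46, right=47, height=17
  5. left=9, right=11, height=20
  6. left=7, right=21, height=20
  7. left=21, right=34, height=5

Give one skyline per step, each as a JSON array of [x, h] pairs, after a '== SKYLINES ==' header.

== SKYLINES ==
[[0,20],[2,0]]
[[0,20],[2,0],[25,20],[32,0]]
[[0,20],[2,0],[25,20],[34,0]]
[[0,20],[2,0],[25,20],[34,0],[46,17],[47,0]]
[[0,20],[2,0],[9,20],[11,0],[25,20],[34,0],[46,17],[47,0]]
[[0,20],[2,0],[7,20],[21,0],[25,20],[34,0],[46,17],[47,0]]
[[0,20],[2,0],[7,20],[21,5],[25,20],[34,0],[46,17],[47,0]]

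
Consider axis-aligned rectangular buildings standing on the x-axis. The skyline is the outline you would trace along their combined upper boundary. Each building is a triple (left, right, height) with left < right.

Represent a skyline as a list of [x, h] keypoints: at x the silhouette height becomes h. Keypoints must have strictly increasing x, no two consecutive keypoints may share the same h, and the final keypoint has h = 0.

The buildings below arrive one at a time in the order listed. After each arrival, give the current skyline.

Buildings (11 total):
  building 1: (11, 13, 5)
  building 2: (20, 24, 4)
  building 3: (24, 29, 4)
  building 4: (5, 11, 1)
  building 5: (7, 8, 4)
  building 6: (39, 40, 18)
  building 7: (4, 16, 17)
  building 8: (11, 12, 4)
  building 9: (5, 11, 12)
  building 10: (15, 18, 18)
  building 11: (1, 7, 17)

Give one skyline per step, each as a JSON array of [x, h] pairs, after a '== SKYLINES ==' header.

== SKYLINES ==
[[11,5],[13,0]]
[[11,5],[13,0],[20,4],[24,0]]
[[11,5],[13,0],[20,4],[29,0]]
[[5,1],[11,5],[13,0],[20,4],[29,0]]
[[5,1],[7,4],[8,1],[11,5],[13,0],[20,4],[29,0]]
[[5,1],[7,4],[8,1],[11,5],[13,0],[20,4],[29,0],[39,18],[40,0]]
[[4,17],[16,0],[20,4],[29,0],[39,18],[40,0]]
[[4,17],[16,0],[20,4],[29,0],[39,18],[40,0]]
[[4,17],[16,0],[20,4],[29,0],[39,18],[40,0]]
[[4,17],[15,18],[18,0],[20,4],[29,0],[39,18],[40,0]]
[[1,17],[15,18],[18,0],[20,4],[29,0],[39,18],[40,0]]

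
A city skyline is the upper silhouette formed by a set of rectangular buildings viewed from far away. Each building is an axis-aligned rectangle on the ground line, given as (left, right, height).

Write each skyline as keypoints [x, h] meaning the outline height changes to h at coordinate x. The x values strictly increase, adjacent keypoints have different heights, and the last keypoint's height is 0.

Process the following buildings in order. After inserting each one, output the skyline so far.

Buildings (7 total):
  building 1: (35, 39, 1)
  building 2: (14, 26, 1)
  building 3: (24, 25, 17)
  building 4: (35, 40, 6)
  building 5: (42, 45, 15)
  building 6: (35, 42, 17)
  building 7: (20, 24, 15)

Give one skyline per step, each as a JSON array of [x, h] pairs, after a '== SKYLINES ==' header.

== SKYLINES ==
[[35,1],[39,0]]
[[14,1],[26,0],[35,1],[39,0]]
[[14,1],[24,17],[25,1],[26,0],[35,1],[39,0]]
[[14,1],[24,17],[25,1],[26,0],[35,6],[40,0]]
[[14,1],[24,17],[25,1],[26,0],[35,6],[40,0],[42,15],[45,0]]
[[14,1],[24,17],[25,1],[26,0],[35,17],[42,15],[45,0]]
[[14,1],[20,15],[24,17],[25,1],[26,0],[35,17],[42,15],[45,0]]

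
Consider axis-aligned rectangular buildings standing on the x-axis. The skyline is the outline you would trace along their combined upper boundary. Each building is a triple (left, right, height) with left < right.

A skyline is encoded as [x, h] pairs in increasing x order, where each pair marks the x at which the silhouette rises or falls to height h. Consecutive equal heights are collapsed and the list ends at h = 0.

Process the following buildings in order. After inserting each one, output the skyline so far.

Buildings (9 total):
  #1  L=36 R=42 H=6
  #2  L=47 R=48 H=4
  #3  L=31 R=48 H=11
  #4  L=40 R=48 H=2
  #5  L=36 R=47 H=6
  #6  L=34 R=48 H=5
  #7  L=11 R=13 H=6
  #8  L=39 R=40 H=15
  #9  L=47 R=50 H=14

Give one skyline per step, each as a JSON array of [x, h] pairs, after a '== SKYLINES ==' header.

== SKYLINES ==
[[36,6],[42,0]]
[[36,6],[42,0],[47,4],[48,0]]
[[31,11],[48,0]]
[[31,11],[48,0]]
[[31,11],[48,0]]
[[31,11],[48,0]]
[[11,6],[13,0],[31,11],[48,0]]
[[11,6],[13,0],[31,11],[39,15],[40,11],[48,0]]
[[11,6],[13,0],[31,11],[39,15],[40,11],[47,14],[50,0]]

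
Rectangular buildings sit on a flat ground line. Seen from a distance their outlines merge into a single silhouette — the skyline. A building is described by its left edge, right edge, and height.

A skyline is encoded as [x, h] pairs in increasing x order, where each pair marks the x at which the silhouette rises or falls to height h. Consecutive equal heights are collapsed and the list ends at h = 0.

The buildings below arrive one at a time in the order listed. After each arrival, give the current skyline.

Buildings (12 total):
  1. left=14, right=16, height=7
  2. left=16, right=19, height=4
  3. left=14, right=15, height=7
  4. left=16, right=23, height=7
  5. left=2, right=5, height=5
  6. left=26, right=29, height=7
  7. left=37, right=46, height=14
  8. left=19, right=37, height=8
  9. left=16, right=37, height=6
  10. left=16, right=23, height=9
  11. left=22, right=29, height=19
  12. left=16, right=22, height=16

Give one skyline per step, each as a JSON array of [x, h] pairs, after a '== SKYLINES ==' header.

== SKYLINES ==
[[14,7],[16,0]]
[[14,7],[16,4],[19,0]]
[[14,7],[16,4],[19,0]]
[[14,7],[23,0]]
[[2,5],[5,0],[14,7],[23,0]]
[[2,5],[5,0],[14,7],[23,0],[26,7],[29,0]]
[[2,5],[5,0],[14,7],[23,0],[26,7],[29,0],[37,14],[46,0]]
[[2,5],[5,0],[14,7],[19,8],[37,14],[46,0]]
[[2,5],[5,0],[14,7],[19,8],[37,14],[46,0]]
[[2,5],[5,0],[14,7],[16,9],[23,8],[37,14],[46,0]]
[[2,5],[5,0],[14,7],[16,9],[22,19],[29,8],[37,14],[46,0]]
[[2,5],[5,0],[14,7],[16,16],[22,19],[29,8],[37,14],[46,0]]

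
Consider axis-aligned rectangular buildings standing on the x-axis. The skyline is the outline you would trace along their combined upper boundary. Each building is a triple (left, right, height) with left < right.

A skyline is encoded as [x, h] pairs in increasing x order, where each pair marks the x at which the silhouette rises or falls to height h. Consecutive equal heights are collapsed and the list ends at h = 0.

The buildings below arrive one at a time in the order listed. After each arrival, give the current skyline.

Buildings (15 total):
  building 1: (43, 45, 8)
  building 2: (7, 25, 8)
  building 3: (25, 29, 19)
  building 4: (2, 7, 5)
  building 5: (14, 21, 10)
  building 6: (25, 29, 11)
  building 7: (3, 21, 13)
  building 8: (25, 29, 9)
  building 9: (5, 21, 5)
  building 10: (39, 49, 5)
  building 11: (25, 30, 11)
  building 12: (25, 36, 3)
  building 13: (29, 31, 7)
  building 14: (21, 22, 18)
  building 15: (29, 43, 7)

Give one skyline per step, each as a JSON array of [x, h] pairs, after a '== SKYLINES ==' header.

== SKYLINES ==
[[43,8],[45,0]]
[[7,8],[25,0],[43,8],[45,0]]
[[7,8],[25,19],[29,0],[43,8],[45,0]]
[[2,5],[7,8],[25,19],[29,0],[43,8],[45,0]]
[[2,5],[7,8],[14,10],[21,8],[25,19],[29,0],[43,8],[45,0]]
[[2,5],[7,8],[14,10],[21,8],[25,19],[29,0],[43,8],[45,0]]
[[2,5],[3,13],[21,8],[25,19],[29,0],[43,8],[45,0]]
[[2,5],[3,13],[21,8],[25,19],[29,0],[43,8],[45,0]]
[[2,5],[3,13],[21,8],[25,19],[29,0],[43,8],[45,0]]
[[2,5],[3,13],[21,8],[25,19],[29,0],[39,5],[43,8],[45,5],[49,0]]
[[2,5],[3,13],[21,8],[25,19],[29,11],[30,0],[39,5],[43,8],[45,5],[49,0]]
[[2,5],[3,13],[21,8],[25,19],[29,11],[30,3],[36,0],[39,5],[43,8],[45,5],[49,0]]
[[2,5],[3,13],[21,8],[25,19],[29,11],[30,7],[31,3],[36,0],[39,5],[43,8],[45,5],[49,0]]
[[2,5],[3,13],[21,18],[22,8],[25,19],[29,11],[30,7],[31,3],[36,0],[39,5],[43,8],[45,5],[49,0]]
[[2,5],[3,13],[21,18],[22,8],[25,19],[29,11],[30,7],[43,8],[45,5],[49,0]]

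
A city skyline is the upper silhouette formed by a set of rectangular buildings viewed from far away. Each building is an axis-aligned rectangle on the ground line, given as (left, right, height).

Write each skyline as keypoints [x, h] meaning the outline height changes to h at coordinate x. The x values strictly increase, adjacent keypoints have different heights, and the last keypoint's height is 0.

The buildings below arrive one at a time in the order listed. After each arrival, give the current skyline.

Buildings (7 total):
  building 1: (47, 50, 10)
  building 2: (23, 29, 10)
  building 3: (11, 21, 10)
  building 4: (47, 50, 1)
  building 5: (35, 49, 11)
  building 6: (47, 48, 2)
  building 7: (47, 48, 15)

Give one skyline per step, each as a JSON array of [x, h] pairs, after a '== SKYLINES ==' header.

== SKYLINES ==
[[47,10],[50,0]]
[[23,10],[29,0],[47,10],[50,0]]
[[11,10],[21,0],[23,10],[29,0],[47,10],[50,0]]
[[11,10],[21,0],[23,10],[29,0],[47,10],[50,0]]
[[11,10],[21,0],[23,10],[29,0],[35,11],[49,10],[50,0]]
[[11,10],[21,0],[23,10],[29,0],[35,11],[49,10],[50,0]]
[[11,10],[21,0],[23,10],[29,0],[35,11],[47,15],[48,11],[49,10],[50,0]]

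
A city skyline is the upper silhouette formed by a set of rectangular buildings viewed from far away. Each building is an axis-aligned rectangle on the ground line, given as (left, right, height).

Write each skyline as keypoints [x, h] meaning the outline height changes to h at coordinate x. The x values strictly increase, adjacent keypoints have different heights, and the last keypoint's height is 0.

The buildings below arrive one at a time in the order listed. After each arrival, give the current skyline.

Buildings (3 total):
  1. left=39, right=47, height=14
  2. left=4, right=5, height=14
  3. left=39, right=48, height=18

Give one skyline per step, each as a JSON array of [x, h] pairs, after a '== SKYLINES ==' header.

== SKYLINES ==
[[39,14],[47,0]]
[[4,14],[5,0],[39,14],[47,0]]
[[4,14],[5,0],[39,18],[48,0]]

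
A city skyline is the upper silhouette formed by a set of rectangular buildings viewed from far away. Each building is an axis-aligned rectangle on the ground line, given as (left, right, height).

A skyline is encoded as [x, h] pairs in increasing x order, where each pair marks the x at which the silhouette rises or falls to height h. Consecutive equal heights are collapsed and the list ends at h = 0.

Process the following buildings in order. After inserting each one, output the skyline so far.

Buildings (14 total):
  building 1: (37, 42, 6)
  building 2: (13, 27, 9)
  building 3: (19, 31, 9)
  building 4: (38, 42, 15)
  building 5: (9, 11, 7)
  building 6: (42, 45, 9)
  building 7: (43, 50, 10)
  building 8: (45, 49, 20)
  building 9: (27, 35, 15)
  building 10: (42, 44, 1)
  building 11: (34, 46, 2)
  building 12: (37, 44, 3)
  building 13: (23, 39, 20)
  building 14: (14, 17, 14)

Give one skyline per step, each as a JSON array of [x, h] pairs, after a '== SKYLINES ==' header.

== SKYLINES ==
[[37,6],[42,0]]
[[13,9],[27,0],[37,6],[42,0]]
[[13,9],[31,0],[37,6],[42,0]]
[[13,9],[31,0],[37,6],[38,15],[42,0]]
[[9,7],[11,0],[13,9],[31,0],[37,6],[38,15],[42,0]]
[[9,7],[11,0],[13,9],[31,0],[37,6],[38,15],[42,9],[45,0]]
[[9,7],[11,0],[13,9],[31,0],[37,6],[38,15],[42,9],[43,10],[50,0]]
[[9,7],[11,0],[13,9],[31,0],[37,6],[38,15],[42,9],[43,10],[45,20],[49,10],[50,0]]
[[9,7],[11,0],[13,9],[27,15],[35,0],[37,6],[38,15],[42,9],[43,10],[45,20],[49,10],[50,0]]
[[9,7],[11,0],[13,9],[27,15],[35,0],[37,6],[38,15],[42,9],[43,10],[45,20],[49,10],[50,0]]
[[9,7],[11,0],[13,9],[27,15],[35,2],[37,6],[38,15],[42,9],[43,10],[45,20],[49,10],[50,0]]
[[9,7],[11,0],[13,9],[27,15],[35,2],[37,6],[38,15],[42,9],[43,10],[45,20],[49,10],[50,0]]
[[9,7],[11,0],[13,9],[23,20],[39,15],[42,9],[43,10],[45,20],[49,10],[50,0]]
[[9,7],[11,0],[13,9],[14,14],[17,9],[23,20],[39,15],[42,9],[43,10],[45,20],[49,10],[50,0]]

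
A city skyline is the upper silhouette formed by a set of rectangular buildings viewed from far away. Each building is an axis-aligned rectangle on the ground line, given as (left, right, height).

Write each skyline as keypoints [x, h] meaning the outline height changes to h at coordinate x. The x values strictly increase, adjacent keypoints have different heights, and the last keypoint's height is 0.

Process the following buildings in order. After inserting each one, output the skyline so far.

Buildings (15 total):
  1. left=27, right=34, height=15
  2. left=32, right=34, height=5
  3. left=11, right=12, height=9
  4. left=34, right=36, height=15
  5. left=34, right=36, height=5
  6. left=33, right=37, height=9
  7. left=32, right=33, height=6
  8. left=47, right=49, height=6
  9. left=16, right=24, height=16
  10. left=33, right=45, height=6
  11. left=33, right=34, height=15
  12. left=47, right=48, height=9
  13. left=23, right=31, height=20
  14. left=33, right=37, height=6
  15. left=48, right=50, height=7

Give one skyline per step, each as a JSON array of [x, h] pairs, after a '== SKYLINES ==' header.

== SKYLINES ==
[[27,15],[34,0]]
[[27,15],[34,0]]
[[11,9],[12,0],[27,15],[34,0]]
[[11,9],[12,0],[27,15],[36,0]]
[[11,9],[12,0],[27,15],[36,0]]
[[11,9],[12,0],[27,15],[36,9],[37,0]]
[[11,9],[12,0],[27,15],[36,9],[37,0]]
[[11,9],[12,0],[27,15],[36,9],[37,0],[47,6],[49,0]]
[[11,9],[12,0],[16,16],[24,0],[27,15],[36,9],[37,0],[47,6],[49,0]]
[[11,9],[12,0],[16,16],[24,0],[27,15],[36,9],[37,6],[45,0],[47,6],[49,0]]
[[11,9],[12,0],[16,16],[24,0],[27,15],[36,9],[37,6],[45,0],[47,6],[49,0]]
[[11,9],[12,0],[16,16],[24,0],[27,15],[36,9],[37,6],[45,0],[47,9],[48,6],[49,0]]
[[11,9],[12,0],[16,16],[23,20],[31,15],[36,9],[37,6],[45,0],[47,9],[48,6],[49,0]]
[[11,9],[12,0],[16,16],[23,20],[31,15],[36,9],[37,6],[45,0],[47,9],[48,6],[49,0]]
[[11,9],[12,0],[16,16],[23,20],[31,15],[36,9],[37,6],[45,0],[47,9],[48,7],[50,0]]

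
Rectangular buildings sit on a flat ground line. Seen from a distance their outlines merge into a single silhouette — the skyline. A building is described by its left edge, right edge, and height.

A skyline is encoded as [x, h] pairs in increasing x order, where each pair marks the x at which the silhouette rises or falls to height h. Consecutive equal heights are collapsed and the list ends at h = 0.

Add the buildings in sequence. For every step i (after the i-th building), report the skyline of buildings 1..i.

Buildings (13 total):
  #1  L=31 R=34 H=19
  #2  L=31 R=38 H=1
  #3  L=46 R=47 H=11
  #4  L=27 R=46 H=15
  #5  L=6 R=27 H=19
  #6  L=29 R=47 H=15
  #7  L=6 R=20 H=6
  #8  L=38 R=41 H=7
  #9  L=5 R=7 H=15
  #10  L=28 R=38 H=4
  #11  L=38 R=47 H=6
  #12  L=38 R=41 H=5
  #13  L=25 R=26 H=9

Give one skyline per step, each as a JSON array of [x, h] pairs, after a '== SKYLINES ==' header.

== SKYLINES ==
[[31,19],[34,0]]
[[31,19],[34,1],[38,0]]
[[31,19],[34,1],[38,0],[46,11],[47,0]]
[[27,15],[31,19],[34,15],[46,11],[47,0]]
[[6,19],[27,15],[31,19],[34,15],[46,11],[47,0]]
[[6,19],[27,15],[31,19],[34,15],[47,0]]
[[6,19],[27,15],[31,19],[34,15],[47,0]]
[[6,19],[27,15],[31,19],[34,15],[47,0]]
[[5,15],[6,19],[27,15],[31,19],[34,15],[47,0]]
[[5,15],[6,19],[27,15],[31,19],[34,15],[47,0]]
[[5,15],[6,19],[27,15],[31,19],[34,15],[47,0]]
[[5,15],[6,19],[27,15],[31,19],[34,15],[47,0]]
[[5,15],[6,19],[27,15],[31,19],[34,15],[47,0]]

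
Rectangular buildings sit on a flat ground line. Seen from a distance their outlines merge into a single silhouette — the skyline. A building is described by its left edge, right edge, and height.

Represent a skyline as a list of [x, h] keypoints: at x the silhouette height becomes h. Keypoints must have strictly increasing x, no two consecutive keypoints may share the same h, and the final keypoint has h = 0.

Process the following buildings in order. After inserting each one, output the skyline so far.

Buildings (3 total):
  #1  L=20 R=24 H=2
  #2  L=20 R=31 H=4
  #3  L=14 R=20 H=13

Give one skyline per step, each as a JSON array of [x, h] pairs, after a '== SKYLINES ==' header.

== SKYLINES ==
[[20,2],[24,0]]
[[20,4],[31,0]]
[[14,13],[20,4],[31,0]]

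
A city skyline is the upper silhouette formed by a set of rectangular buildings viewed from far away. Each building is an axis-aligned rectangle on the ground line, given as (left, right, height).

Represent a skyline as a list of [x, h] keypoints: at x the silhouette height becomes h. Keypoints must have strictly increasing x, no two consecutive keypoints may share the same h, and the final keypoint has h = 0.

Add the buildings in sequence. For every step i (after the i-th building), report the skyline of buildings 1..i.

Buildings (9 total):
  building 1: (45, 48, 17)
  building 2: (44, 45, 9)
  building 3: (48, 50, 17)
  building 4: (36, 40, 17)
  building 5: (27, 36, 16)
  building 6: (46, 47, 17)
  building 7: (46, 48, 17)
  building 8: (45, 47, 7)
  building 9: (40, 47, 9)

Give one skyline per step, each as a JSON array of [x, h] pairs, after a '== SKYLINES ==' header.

== SKYLINES ==
[[45,17],[48,0]]
[[44,9],[45,17],[48,0]]
[[44,9],[45,17],[50,0]]
[[36,17],[40,0],[44,9],[45,17],[50,0]]
[[27,16],[36,17],[40,0],[44,9],[45,17],[50,0]]
[[27,16],[36,17],[40,0],[44,9],[45,17],[50,0]]
[[27,16],[36,17],[40,0],[44,9],[45,17],[50,0]]
[[27,16],[36,17],[40,0],[44,9],[45,17],[50,0]]
[[27,16],[36,17],[40,9],[45,17],[50,0]]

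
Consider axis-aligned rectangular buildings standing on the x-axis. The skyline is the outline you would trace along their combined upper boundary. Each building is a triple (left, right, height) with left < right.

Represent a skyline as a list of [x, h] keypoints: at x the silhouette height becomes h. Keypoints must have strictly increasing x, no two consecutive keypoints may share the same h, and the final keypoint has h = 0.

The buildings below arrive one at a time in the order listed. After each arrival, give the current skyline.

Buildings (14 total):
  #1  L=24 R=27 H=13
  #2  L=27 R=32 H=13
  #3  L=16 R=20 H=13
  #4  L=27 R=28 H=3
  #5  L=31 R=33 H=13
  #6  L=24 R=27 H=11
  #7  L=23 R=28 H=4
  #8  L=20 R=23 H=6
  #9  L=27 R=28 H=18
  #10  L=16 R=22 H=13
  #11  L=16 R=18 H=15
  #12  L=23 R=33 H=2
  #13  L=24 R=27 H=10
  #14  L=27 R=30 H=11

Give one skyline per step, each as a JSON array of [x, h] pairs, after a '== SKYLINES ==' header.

== SKYLINES ==
[[24,13],[27,0]]
[[24,13],[32,0]]
[[16,13],[20,0],[24,13],[32,0]]
[[16,13],[20,0],[24,13],[32,0]]
[[16,13],[20,0],[24,13],[33,0]]
[[16,13],[20,0],[24,13],[33,0]]
[[16,13],[20,0],[23,4],[24,13],[33,0]]
[[16,13],[20,6],[23,4],[24,13],[33,0]]
[[16,13],[20,6],[23,4],[24,13],[27,18],[28,13],[33,0]]
[[16,13],[22,6],[23,4],[24,13],[27,18],[28,13],[33,0]]
[[16,15],[18,13],[22,6],[23,4],[24,13],[27,18],[28,13],[33,0]]
[[16,15],[18,13],[22,6],[23,4],[24,13],[27,18],[28,13],[33,0]]
[[16,15],[18,13],[22,6],[23,4],[24,13],[27,18],[28,13],[33,0]]
[[16,15],[18,13],[22,6],[23,4],[24,13],[27,18],[28,13],[33,0]]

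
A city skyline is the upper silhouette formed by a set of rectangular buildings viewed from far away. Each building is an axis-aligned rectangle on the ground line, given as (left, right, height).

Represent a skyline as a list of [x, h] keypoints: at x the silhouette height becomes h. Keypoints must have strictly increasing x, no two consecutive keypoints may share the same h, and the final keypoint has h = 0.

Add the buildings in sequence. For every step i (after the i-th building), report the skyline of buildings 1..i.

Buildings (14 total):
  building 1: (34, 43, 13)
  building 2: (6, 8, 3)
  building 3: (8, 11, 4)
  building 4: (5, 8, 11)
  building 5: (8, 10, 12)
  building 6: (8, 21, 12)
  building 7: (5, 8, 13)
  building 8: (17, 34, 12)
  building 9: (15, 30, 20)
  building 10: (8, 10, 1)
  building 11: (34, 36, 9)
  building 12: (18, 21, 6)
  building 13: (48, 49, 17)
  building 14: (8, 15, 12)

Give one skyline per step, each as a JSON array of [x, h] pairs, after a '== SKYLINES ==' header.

== SKYLINES ==
[[34,13],[43,0]]
[[6,3],[8,0],[34,13],[43,0]]
[[6,3],[8,4],[11,0],[34,13],[43,0]]
[[5,11],[8,4],[11,0],[34,13],[43,0]]
[[5,11],[8,12],[10,4],[11,0],[34,13],[43,0]]
[[5,11],[8,12],[21,0],[34,13],[43,0]]
[[5,13],[8,12],[21,0],[34,13],[43,0]]
[[5,13],[8,12],[34,13],[43,0]]
[[5,13],[8,12],[15,20],[30,12],[34,13],[43,0]]
[[5,13],[8,12],[15,20],[30,12],[34,13],[43,0]]
[[5,13],[8,12],[15,20],[30,12],[34,13],[43,0]]
[[5,13],[8,12],[15,20],[30,12],[34,13],[43,0]]
[[5,13],[8,12],[15,20],[30,12],[34,13],[43,0],[48,17],[49,0]]
[[5,13],[8,12],[15,20],[30,12],[34,13],[43,0],[48,17],[49,0]]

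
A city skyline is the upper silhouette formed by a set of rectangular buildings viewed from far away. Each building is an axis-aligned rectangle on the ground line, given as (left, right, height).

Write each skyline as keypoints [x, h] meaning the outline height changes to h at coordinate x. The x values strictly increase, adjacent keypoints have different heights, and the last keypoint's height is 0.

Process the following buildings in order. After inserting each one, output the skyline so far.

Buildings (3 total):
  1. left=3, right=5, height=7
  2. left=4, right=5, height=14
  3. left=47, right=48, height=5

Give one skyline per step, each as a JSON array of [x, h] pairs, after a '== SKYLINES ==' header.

== SKYLINES ==
[[3,7],[5,0]]
[[3,7],[4,14],[5,0]]
[[3,7],[4,14],[5,0],[47,5],[48,0]]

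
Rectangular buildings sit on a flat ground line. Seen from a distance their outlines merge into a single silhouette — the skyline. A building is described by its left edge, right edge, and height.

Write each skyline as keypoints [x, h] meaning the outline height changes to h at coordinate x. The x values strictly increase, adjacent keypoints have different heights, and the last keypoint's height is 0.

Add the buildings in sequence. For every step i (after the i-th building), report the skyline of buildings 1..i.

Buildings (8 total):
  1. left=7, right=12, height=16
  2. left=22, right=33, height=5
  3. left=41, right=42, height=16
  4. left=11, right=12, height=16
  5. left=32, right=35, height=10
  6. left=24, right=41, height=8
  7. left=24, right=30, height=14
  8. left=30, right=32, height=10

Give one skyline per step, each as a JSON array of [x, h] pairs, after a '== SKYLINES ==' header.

== SKYLINES ==
[[7,16],[12,0]]
[[7,16],[12,0],[22,5],[33,0]]
[[7,16],[12,0],[22,5],[33,0],[41,16],[42,0]]
[[7,16],[12,0],[22,5],[33,0],[41,16],[42,0]]
[[7,16],[12,0],[22,5],[32,10],[35,0],[41,16],[42,0]]
[[7,16],[12,0],[22,5],[24,8],[32,10],[35,8],[41,16],[42,0]]
[[7,16],[12,0],[22,5],[24,14],[30,8],[32,10],[35,8],[41,16],[42,0]]
[[7,16],[12,0],[22,5],[24,14],[30,10],[35,8],[41,16],[42,0]]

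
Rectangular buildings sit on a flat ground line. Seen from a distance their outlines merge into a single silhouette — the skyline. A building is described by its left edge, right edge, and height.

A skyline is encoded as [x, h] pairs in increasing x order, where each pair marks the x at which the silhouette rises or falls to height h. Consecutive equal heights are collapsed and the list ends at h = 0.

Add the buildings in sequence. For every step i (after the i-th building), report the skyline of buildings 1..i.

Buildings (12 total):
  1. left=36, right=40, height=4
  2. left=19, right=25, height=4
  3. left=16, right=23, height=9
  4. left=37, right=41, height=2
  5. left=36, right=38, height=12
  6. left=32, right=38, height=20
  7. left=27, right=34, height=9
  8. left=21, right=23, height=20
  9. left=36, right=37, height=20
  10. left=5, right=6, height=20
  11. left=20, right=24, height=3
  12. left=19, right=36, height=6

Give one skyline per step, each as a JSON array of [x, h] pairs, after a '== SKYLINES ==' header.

== SKYLINES ==
[[36,4],[40,0]]
[[19,4],[25,0],[36,4],[40,0]]
[[16,9],[23,4],[25,0],[36,4],[40,0]]
[[16,9],[23,4],[25,0],[36,4],[40,2],[41,0]]
[[16,9],[23,4],[25,0],[36,12],[38,4],[40,2],[41,0]]
[[16,9],[23,4],[25,0],[32,20],[38,4],[40,2],[41,0]]
[[16,9],[23,4],[25,0],[27,9],[32,20],[38,4],[40,2],[41,0]]
[[16,9],[21,20],[23,4],[25,0],[27,9],[32,20],[38,4],[40,2],[41,0]]
[[16,9],[21,20],[23,4],[25,0],[27,9],[32,20],[38,4],[40,2],[41,0]]
[[5,20],[6,0],[16,9],[21,20],[23,4],[25,0],[27,9],[32,20],[38,4],[40,2],[41,0]]
[[5,20],[6,0],[16,9],[21,20],[23,4],[25,0],[27,9],[32,20],[38,4],[40,2],[41,0]]
[[5,20],[6,0],[16,9],[21,20],[23,6],[27,9],[32,20],[38,4],[40,2],[41,0]]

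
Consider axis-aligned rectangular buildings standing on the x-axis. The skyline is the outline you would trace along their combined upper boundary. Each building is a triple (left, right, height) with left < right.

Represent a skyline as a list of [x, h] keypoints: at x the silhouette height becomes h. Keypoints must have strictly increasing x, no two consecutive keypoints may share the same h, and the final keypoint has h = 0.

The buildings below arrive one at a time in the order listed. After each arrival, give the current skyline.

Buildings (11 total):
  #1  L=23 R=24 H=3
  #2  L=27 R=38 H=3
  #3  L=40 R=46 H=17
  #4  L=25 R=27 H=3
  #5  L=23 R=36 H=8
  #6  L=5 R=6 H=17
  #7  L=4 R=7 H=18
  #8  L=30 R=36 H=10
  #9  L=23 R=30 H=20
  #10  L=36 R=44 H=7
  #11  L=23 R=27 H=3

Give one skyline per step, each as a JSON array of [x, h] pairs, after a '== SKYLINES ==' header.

== SKYLINES ==
[[23,3],[24,0]]
[[23,3],[24,0],[27,3],[38,0]]
[[23,3],[24,0],[27,3],[38,0],[40,17],[46,0]]
[[23,3],[24,0],[25,3],[38,0],[40,17],[46,0]]
[[23,8],[36,3],[38,0],[40,17],[46,0]]
[[5,17],[6,0],[23,8],[36,3],[38,0],[40,17],[46,0]]
[[4,18],[7,0],[23,8],[36,3],[38,0],[40,17],[46,0]]
[[4,18],[7,0],[23,8],[30,10],[36,3],[38,0],[40,17],[46,0]]
[[4,18],[7,0],[23,20],[30,10],[36,3],[38,0],[40,17],[46,0]]
[[4,18],[7,0],[23,20],[30,10],[36,7],[40,17],[46,0]]
[[4,18],[7,0],[23,20],[30,10],[36,7],[40,17],[46,0]]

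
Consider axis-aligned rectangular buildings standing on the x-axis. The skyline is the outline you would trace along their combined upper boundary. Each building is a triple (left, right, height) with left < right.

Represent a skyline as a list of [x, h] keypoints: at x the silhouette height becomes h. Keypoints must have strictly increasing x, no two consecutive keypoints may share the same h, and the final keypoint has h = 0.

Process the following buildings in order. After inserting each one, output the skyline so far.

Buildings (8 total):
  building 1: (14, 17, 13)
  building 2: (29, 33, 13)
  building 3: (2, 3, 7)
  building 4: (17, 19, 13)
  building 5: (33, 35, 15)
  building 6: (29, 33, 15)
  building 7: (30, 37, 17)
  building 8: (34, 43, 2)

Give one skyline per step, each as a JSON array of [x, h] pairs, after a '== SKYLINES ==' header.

== SKYLINES ==
[[14,13],[17,0]]
[[14,13],[17,0],[29,13],[33,0]]
[[2,7],[3,0],[14,13],[17,0],[29,13],[33,0]]
[[2,7],[3,0],[14,13],[19,0],[29,13],[33,0]]
[[2,7],[3,0],[14,13],[19,0],[29,13],[33,15],[35,0]]
[[2,7],[3,0],[14,13],[19,0],[29,15],[35,0]]
[[2,7],[3,0],[14,13],[19,0],[29,15],[30,17],[37,0]]
[[2,7],[3,0],[14,13],[19,0],[29,15],[30,17],[37,2],[43,0]]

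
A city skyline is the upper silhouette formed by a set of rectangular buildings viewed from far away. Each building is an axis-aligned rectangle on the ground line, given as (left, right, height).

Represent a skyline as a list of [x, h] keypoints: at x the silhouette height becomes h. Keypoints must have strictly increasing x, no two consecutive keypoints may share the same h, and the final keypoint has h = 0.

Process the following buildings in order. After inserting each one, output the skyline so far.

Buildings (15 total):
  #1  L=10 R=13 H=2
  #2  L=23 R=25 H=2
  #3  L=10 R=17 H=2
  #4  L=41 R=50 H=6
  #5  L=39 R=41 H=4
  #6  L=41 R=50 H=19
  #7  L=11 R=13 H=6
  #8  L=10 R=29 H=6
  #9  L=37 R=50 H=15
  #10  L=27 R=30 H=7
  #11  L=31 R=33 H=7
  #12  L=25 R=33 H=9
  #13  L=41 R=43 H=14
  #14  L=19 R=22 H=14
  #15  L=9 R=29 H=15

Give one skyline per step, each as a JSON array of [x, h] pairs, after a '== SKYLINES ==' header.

== SKYLINES ==
[[10,2],[13,0]]
[[10,2],[13,0],[23,2],[25,0]]
[[10,2],[17,0],[23,2],[25,0]]
[[10,2],[17,0],[23,2],[25,0],[41,6],[50,0]]
[[10,2],[17,0],[23,2],[25,0],[39,4],[41,6],[50,0]]
[[10,2],[17,0],[23,2],[25,0],[39,4],[41,19],[50,0]]
[[10,2],[11,6],[13,2],[17,0],[23,2],[25,0],[39,4],[41,19],[50,0]]
[[10,6],[29,0],[39,4],[41,19],[50,0]]
[[10,6],[29,0],[37,15],[41,19],[50,0]]
[[10,6],[27,7],[30,0],[37,15],[41,19],[50,0]]
[[10,6],[27,7],[30,0],[31,7],[33,0],[37,15],[41,19],[50,0]]
[[10,6],[25,9],[33,0],[37,15],[41,19],[50,0]]
[[10,6],[25,9],[33,0],[37,15],[41,19],[50,0]]
[[10,6],[19,14],[22,6],[25,9],[33,0],[37,15],[41,19],[50,0]]
[[9,15],[29,9],[33,0],[37,15],[41,19],[50,0]]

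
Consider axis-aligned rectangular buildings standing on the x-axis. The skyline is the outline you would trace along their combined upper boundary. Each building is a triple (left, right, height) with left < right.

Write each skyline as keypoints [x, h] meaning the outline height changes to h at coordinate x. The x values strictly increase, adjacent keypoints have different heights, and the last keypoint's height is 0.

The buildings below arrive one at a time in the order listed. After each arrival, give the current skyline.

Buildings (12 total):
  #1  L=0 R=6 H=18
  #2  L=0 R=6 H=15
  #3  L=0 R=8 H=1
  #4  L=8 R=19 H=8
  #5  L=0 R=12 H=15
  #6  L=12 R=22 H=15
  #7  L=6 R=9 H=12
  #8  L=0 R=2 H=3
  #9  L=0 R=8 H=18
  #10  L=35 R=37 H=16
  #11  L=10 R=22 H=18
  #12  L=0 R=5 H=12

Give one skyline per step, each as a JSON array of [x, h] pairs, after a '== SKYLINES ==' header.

== SKYLINES ==
[[0,18],[6,0]]
[[0,18],[6,0]]
[[0,18],[6,1],[8,0]]
[[0,18],[6,1],[8,8],[19,0]]
[[0,18],[6,15],[12,8],[19,0]]
[[0,18],[6,15],[22,0]]
[[0,18],[6,15],[22,0]]
[[0,18],[6,15],[22,0]]
[[0,18],[8,15],[22,0]]
[[0,18],[8,15],[22,0],[35,16],[37,0]]
[[0,18],[8,15],[10,18],[22,0],[35,16],[37,0]]
[[0,18],[8,15],[10,18],[22,0],[35,16],[37,0]]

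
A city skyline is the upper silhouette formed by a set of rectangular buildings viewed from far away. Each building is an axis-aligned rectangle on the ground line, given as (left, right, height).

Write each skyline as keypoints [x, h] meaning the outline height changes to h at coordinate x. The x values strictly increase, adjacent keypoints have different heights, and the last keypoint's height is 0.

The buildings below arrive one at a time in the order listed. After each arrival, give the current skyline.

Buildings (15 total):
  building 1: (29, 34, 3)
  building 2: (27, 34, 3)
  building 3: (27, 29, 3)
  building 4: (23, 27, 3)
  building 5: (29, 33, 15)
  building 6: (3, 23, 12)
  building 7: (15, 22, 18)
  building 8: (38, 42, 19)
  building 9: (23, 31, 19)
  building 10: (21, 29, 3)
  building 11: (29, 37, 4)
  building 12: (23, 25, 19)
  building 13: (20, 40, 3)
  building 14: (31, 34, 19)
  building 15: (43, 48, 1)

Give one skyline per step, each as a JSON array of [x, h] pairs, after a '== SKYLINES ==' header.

== SKYLINES ==
[[29,3],[34,0]]
[[27,3],[34,0]]
[[27,3],[34,0]]
[[23,3],[34,0]]
[[23,3],[29,15],[33,3],[34,0]]
[[3,12],[23,3],[29,15],[33,3],[34,0]]
[[3,12],[15,18],[22,12],[23,3],[29,15],[33,3],[34,0]]
[[3,12],[15,18],[22,12],[23,3],[29,15],[33,3],[34,0],[38,19],[42,0]]
[[3,12],[15,18],[22,12],[23,19],[31,15],[33,3],[34,0],[38,19],[42,0]]
[[3,12],[15,18],[22,12],[23,19],[31,15],[33,3],[34,0],[38,19],[42,0]]
[[3,12],[15,18],[22,12],[23,19],[31,15],[33,4],[37,0],[38,19],[42,0]]
[[3,12],[15,18],[22,12],[23,19],[31,15],[33,4],[37,0],[38,19],[42,0]]
[[3,12],[15,18],[22,12],[23,19],[31,15],[33,4],[37,3],[38,19],[42,0]]
[[3,12],[15,18],[22,12],[23,19],[34,4],[37,3],[38,19],[42,0]]
[[3,12],[15,18],[22,12],[23,19],[34,4],[37,3],[38,19],[42,0],[43,1],[48,0]]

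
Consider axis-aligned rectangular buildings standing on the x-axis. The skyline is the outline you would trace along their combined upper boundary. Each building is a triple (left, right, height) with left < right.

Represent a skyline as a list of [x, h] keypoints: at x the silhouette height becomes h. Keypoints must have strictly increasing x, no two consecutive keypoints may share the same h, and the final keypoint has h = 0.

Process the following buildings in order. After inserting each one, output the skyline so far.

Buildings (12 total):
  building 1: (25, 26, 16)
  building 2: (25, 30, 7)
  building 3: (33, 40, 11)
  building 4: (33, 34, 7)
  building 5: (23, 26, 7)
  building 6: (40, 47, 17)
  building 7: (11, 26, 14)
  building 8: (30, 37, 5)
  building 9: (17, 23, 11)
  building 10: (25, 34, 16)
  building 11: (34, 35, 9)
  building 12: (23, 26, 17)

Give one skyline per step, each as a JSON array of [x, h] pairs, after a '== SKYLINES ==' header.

== SKYLINES ==
[[25,16],[26,0]]
[[25,16],[26,7],[30,0]]
[[25,16],[26,7],[30,0],[33,11],[40,0]]
[[25,16],[26,7],[30,0],[33,11],[40,0]]
[[23,7],[25,16],[26,7],[30,0],[33,11],[40,0]]
[[23,7],[25,16],[26,7],[30,0],[33,11],[40,17],[47,0]]
[[11,14],[25,16],[26,7],[30,0],[33,11],[40,17],[47,0]]
[[11,14],[25,16],[26,7],[30,5],[33,11],[40,17],[47,0]]
[[11,14],[25,16],[26,7],[30,5],[33,11],[40,17],[47,0]]
[[11,14],[25,16],[34,11],[40,17],[47,0]]
[[11,14],[25,16],[34,11],[40,17],[47,0]]
[[11,14],[23,17],[26,16],[34,11],[40,17],[47,0]]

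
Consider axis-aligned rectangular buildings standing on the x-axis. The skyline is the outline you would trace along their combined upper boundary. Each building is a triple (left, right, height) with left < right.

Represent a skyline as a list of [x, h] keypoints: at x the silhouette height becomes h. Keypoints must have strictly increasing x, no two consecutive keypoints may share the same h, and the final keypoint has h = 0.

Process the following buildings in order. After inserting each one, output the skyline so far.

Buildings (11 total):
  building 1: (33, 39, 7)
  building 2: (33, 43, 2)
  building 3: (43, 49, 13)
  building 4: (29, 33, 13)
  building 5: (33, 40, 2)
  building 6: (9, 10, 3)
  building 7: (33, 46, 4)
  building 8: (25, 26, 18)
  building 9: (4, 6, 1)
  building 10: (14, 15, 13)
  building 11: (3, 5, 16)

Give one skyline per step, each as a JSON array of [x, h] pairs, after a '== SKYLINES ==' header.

== SKYLINES ==
[[33,7],[39,0]]
[[33,7],[39,2],[43,0]]
[[33,7],[39,2],[43,13],[49,0]]
[[29,13],[33,7],[39,2],[43,13],[49,0]]
[[29,13],[33,7],[39,2],[43,13],[49,0]]
[[9,3],[10,0],[29,13],[33,7],[39,2],[43,13],[49,0]]
[[9,3],[10,0],[29,13],[33,7],[39,4],[43,13],[49,0]]
[[9,3],[10,0],[25,18],[26,0],[29,13],[33,7],[39,4],[43,13],[49,0]]
[[4,1],[6,0],[9,3],[10,0],[25,18],[26,0],[29,13],[33,7],[39,4],[43,13],[49,0]]
[[4,1],[6,0],[9,3],[10,0],[14,13],[15,0],[25,18],[26,0],[29,13],[33,7],[39,4],[43,13],[49,0]]
[[3,16],[5,1],[6,0],[9,3],[10,0],[14,13],[15,0],[25,18],[26,0],[29,13],[33,7],[39,4],[43,13],[49,0]]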